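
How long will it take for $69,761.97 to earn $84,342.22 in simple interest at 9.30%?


Rearrange the simple interest formula for t:
I = P × r × t  ⇒  t = I / (P × r)
t = $84,342.22 / ($69,761.97 × 0.093)
t = 13

t = I/(P×r) = 13 years


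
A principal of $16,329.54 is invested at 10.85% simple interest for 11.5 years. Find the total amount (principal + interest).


Total amount formula: A = P(1 + rt) = P + P·r·t
Interest: I = P × r × t = $16,329.54 × 0.1085 × 11.5 = $20,375.18
A = P + I = $16,329.54 + $20,375.18 = $36,704.72

A = P + I = P(1 + rt) = $36,704.72


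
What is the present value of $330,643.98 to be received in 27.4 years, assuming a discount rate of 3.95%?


Present value formula: PV = FV / (1 + r)^t
PV = $330,643.98 / (1 + 0.0395)^27.4
PV = $330,643.98 / 2.8906208
PV = $114,385.11

PV = FV / (1 + r)^t = $114,385.11


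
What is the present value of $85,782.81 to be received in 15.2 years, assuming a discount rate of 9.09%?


Present value formula: PV = FV / (1 + r)^t
PV = $85,782.81 / (1 + 0.0909)^15.2
PV = $85,782.81 / 3.752590
PV = $22,859.63

PV = FV / (1 + r)^t = $22,859.63


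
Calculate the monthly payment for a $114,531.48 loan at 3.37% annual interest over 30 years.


Loan payment formula: PMT = PV × r / (1 − (1 + r)^(−n))
Monthly rate r = 0.0337/12 ≈ 0.00280833, n = 360 months
Denominator: 1 − (1 + 0.0337/12)^(−360) = 0.635629
PMT = $114,531.48 × (0.0337/12) / 0.635629
PMT = $506.02 per month

PMT = PV × r / (1-(1+r)^(-n)) = $506.02/month


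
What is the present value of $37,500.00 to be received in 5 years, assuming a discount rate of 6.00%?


Present value formula: PV = FV / (1 + r)^t
PV = $37,500.00 / (1 + 0.06)^5
PV = $37,500.00 / 1.3382256
PV = $28,022.18

PV = FV / (1 + r)^t = $28,022.18


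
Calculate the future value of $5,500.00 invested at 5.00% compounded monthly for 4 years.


Compound interest formula: A = P(1 + r/n)^(nt)
A = $5,500.00 × (1 + 0.05/12)^(12 × 4)
Growth factor: (1 + 0.05/12)^48 = 1.220895
A = $5,500.00 × 1.220895
A = $6,714.92

A = P(1 + r/n)^(nt) = $6,714.92


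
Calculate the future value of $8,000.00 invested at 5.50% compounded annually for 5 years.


Compound interest formula: A = P(1 + r/n)^(nt)
A = $8,000.00 × (1 + 0.055/1)^(1 × 5)
Growth factor: (1 + 0.055/1)^5 = 1.306960
A = $8,000.00 × 1.306960
A = $10,455.68

A = P(1 + r/n)^(nt) = $10,455.68


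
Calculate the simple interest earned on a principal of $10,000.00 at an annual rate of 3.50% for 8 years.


Simple interest formula: I = P × r × t
I = $10,000.00 × 0.035 × 8
I = $2,800.00

I = P × r × t = $2,800.00


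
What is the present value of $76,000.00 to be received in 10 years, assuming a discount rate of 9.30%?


Present value formula: PV = FV / (1 + r)^t
PV = $76,000.00 / (1 + 0.093)^10
PV = $76,000.00 / 2.433333
PV = $31,232.88

PV = FV / (1 + r)^t = $31,232.88


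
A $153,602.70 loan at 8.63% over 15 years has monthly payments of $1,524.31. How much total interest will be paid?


Total paid over the life of the loan = PMT × n.
Total paid = $1,524.31 × 180 = $274,375.80
Total interest = total paid − principal = $274,375.80 − $153,602.70 = $120,773.10

Total interest = (PMT × n) - PV = $120,773.10


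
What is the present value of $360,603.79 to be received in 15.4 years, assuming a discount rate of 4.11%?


Present value formula: PV = FV / (1 + r)^t
PV = $360,603.79 / (1 + 0.0411)^15.4
PV = $360,603.79 / 1.8594465
PV = $193,930.72

PV = FV / (1 + r)^t = $193,930.72


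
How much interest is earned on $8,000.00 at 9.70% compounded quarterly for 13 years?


Compound interest earned = final amount − principal.
A = P(1 + r/n)^(nt) = $8,000.00 × (1 + 0.097/4)^(4 × 13) = $27,809.97
Interest = A − P = $27,809.97 − $8,000.00 = $19,809.97

Interest = A - P = $19,809.97


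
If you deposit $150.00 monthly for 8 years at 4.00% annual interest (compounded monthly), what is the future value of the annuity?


Future value of an ordinary annuity: FV = PMT × ((1 + r)^n − 1) / r
Monthly rate r = 0.04/12 ≈ 0.00333333, n = 96
FV = $150.00 × ((1 + 0.04/12)^96 − 1) / (0.04/12)
FV = $150.00 × 112.918536
FV = $16,937.78

FV = PMT × ((1+r)^n - 1)/r = $16,937.78


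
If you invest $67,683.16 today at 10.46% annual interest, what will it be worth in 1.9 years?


Future value formula: FV = PV × (1 + r)^t
FV = $67,683.16 × (1 + 0.1046)^1.9
FV = $67,683.16 × 1.208063
FV = $81,765.52

FV = PV × (1 + r)^t = $81,765.52


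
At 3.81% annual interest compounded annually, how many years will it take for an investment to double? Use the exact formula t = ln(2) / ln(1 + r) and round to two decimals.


Doubling condition: (1 + r)^t = 2
Take ln of both sides: t × ln(1 + r) = ln(2)
t = ln(2) / ln(1 + r)
t = 0.693147 / 0.037392
t = 18.54

t = ln(2) / ln(1 + r) = 18.54 years


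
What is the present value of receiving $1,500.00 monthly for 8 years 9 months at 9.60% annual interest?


Present value of an ordinary annuity: PV = PMT × (1 − (1 + r)^(−n)) / r
Monthly rate r = 0.096/12 = 0.008, n = 105
PV = $1,500.00 × (1 − (1 + 0.096/12)^(−105)) / (0.096/12)
PV = $1,500.00 × 70.855526
PV = $106,283.29

PV = PMT × (1-(1+r)^(-n))/r = $106,283.29


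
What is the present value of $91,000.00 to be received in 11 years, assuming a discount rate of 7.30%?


Present value formula: PV = FV / (1 + r)^t
PV = $91,000.00 / (1 + 0.073)^11
PV = $91,000.00 / 2.1706857
PV = $41,922.24

PV = FV / (1 + r)^t = $41,922.24


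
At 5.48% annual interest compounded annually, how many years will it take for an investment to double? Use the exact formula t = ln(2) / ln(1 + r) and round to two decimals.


Doubling condition: (1 + r)^t = 2
Take ln of both sides: t × ln(1 + r) = ln(2)
t = ln(2) / ln(1 + r)
t = 0.693147 / 0.053351
t = 12.99

t = ln(2) / ln(1 + r) = 12.99 years


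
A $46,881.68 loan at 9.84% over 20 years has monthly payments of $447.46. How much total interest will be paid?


Total paid over the life of the loan = PMT × n.
Total paid = $447.46 × 240 = $107,390.40
Total interest = total paid − principal = $107,390.40 − $46,881.68 = $60,508.72

Total interest = (PMT × n) - PV = $60,508.72


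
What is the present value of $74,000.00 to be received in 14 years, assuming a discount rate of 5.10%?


Present value formula: PV = FV / (1 + r)^t
PV = $74,000.00 / (1 + 0.051)^14
PV = $74,000.00 / 2.0064947
PV = $36,880.24

PV = FV / (1 + r)^t = $36,880.24


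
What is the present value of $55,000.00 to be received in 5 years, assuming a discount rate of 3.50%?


Present value formula: PV = FV / (1 + r)^t
PV = $55,000.00 / (1 + 0.035)^5
PV = $55,000.00 / 1.1876863
PV = $46,308.52

PV = FV / (1 + r)^t = $46,308.52


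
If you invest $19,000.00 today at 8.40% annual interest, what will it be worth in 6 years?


Future value formula: FV = PV × (1 + r)^t
FV = $19,000.00 × (1 + 0.084)^6
FV = $19,000.00 × 1.6224663
FV = $30,826.86

FV = PV × (1 + r)^t = $30,826.86


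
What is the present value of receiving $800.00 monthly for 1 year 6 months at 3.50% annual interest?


Present value of an ordinary annuity: PV = PMT × (1 − (1 + r)^(−n)) / r
Monthly rate r = 0.035/12 ≈ 0.00291667, n = 18
PV = $800.00 × (1 − (1 + 0.035/12)^(−18)) / (0.035/12)
PV = $800.00 × 17.510801
PV = $14,008.64

PV = PMT × (1-(1+r)^(-n))/r = $14,008.64


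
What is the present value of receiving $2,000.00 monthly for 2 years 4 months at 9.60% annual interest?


Present value of an ordinary annuity: PV = PMT × (1 − (1 + r)^(−n)) / r
Monthly rate r = 0.096/12 = 0.008, n = 28
PV = $2,000.00 × (1 − (1 + 0.096/12)^(−28)) / (0.096/12)
PV = $2,000.00 × 24.996520
PV = $49,993.04

PV = PMT × (1-(1+r)^(-n))/r = $49,993.04


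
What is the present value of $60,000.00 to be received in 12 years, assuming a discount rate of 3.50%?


Present value formula: PV = FV / (1 + r)^t
PV = $60,000.00 / (1 + 0.035)^12
PV = $60,000.00 / 1.5110687
PV = $39,707.00

PV = FV / (1 + r)^t = $39,707.00


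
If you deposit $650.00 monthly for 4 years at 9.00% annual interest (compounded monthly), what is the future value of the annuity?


Future value of an ordinary annuity: FV = PMT × ((1 + r)^n − 1) / r
Monthly rate r = 0.09/12 = 0.0075, n = 48
FV = $650.00 × ((1 + 0.09/12)^48 − 1) / (0.09/12)
FV = $650.00 × 57.520711
FV = $37,388.46

FV = PMT × ((1+r)^n - 1)/r = $37,388.46


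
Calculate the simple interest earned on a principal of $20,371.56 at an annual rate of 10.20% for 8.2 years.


Simple interest formula: I = P × r × t
I = $20,371.56 × 0.102 × 8.2
I = $17,038.77

I = P × r × t = $17,038.77


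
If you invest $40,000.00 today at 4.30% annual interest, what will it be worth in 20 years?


Future value formula: FV = PV × (1 + r)^t
FV = $40,000.00 × (1 + 0.043)^20
FV = $40,000.00 × 2.321059
FV = $92,842.36

FV = PV × (1 + r)^t = $92,842.36


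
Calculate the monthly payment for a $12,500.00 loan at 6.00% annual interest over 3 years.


Loan payment formula: PMT = PV × r / (1 − (1 + r)^(−n))
Monthly rate r = 0.06/12 = 0.005, n = 36 months
Denominator: 1 − (1 + 0.06/12)^(−36) = 0.164355
PMT = $12,500.00 × (0.06/12) / 0.164355
PMT = $380.27 per month

PMT = PV × r / (1-(1+r)^(-n)) = $380.27/month


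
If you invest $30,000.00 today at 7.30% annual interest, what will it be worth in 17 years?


Future value formula: FV = PV × (1 + r)^t
FV = $30,000.00 × (1 + 0.073)^17
FV = $30,000.00 × 3.3128004
FV = $99,384.01

FV = PV × (1 + r)^t = $99,384.01


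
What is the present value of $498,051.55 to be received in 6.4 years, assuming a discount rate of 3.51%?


Present value formula: PV = FV / (1 + r)^t
PV = $498,051.55 / (1 + 0.0351)^6.4
PV = $498,051.55 / 1.24705835
PV = $399,381.11

PV = FV / (1 + r)^t = $399,381.11


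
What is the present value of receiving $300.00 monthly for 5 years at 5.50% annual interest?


Present value of an ordinary annuity: PV = PMT × (1 − (1 + r)^(−n)) / r
Monthly rate r = 0.055/12 ≈ 0.00458333, n = 60
PV = $300.00 × (1 − (1 + 0.055/12)^(−60)) / (0.055/12)
PV = $300.00 × 52.352835
PV = $15,705.85

PV = PMT × (1-(1+r)^(-n))/r = $15,705.85


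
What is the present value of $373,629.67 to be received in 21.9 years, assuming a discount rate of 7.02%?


Present value formula: PV = FV / (1 + r)^t
PV = $373,629.67 / (1 + 0.0702)^21.9
PV = $373,629.67 / 4.418576
PV = $84,558.84

PV = FV / (1 + r)^t = $84,558.84


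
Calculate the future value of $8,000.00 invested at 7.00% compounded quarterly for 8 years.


Compound interest formula: A = P(1 + r/n)^(nt)
A = $8,000.00 × (1 + 0.07/4)^(4 × 8)
Growth factor: (1 + 0.07/4)^32 = 1.7422135
A = $8,000.00 × 1.7422135
A = $13,937.71

A = P(1 + r/n)^(nt) = $13,937.71


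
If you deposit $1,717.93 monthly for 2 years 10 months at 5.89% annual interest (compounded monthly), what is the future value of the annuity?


Future value of an ordinary annuity: FV = PMT × ((1 + r)^n − 1) / r
Monthly rate r = 0.0589/12 ≈ 0.00490833, n = 34
FV = $1,717.93 × ((1 + 0.0589/12)^34 − 1) / (0.0589/12)
FV = $1,717.93 × 36.903389
FV = $63,397.44

FV = PMT × ((1+r)^n - 1)/r = $63,397.44


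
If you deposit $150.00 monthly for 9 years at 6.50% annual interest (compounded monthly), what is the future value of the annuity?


Future value of an ordinary annuity: FV = PMT × ((1 + r)^n − 1) / r
Monthly rate r = 0.065/12 ≈ 0.00541667, n = 108
FV = $150.00 × ((1 + 0.065/12)^108 − 1) / (0.065/12)
FV = $150.00 × 146.244833
FV = $21,936.72

FV = PMT × ((1+r)^n - 1)/r = $21,936.72


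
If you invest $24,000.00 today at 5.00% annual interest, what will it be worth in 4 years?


Future value formula: FV = PV × (1 + r)^t
FV = $24,000.00 × (1 + 0.05)^4
FV = $24,000.00 × 1.2155063
FV = $29,172.15

FV = PV × (1 + r)^t = $29,172.15


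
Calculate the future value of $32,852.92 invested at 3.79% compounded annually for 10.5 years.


Compound interest formula: A = P(1 + r/n)^(nt)
A = $32,852.92 × (1 + 0.0379/1)^(1 × 10.5)
Growth factor: (1 + 0.0379/1)^10.5 = 1.4778586
A = $32,852.92 × 1.4778586
A = $48,551.97

A = P(1 + r/n)^(nt) = $48,551.97


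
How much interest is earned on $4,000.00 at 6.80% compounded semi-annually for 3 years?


Compound interest earned = final amount − principal.
A = P(1 + r/n)^(nt) = $4,000.00 × (1 + 0.068/2)^(2 × 3) = $4,888.59
Interest = A − P = $4,888.59 − $4,000.00 = $888.59

Interest = A - P = $888.59


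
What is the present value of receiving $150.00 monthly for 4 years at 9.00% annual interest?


Present value of an ordinary annuity: PV = PMT × (1 − (1 + r)^(−n)) / r
Monthly rate r = 0.09/12 = 0.0075, n = 48
PV = $150.00 × (1 − (1 + 0.09/12)^(−48)) / (0.09/12)
PV = $150.00 × 40.184782
PV = $6,027.72

PV = PMT × (1-(1+r)^(-n))/r = $6,027.72


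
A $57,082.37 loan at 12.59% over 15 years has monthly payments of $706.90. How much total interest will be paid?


Total paid over the life of the loan = PMT × n.
Total paid = $706.90 × 180 = $127,242.00
Total interest = total paid − principal = $127,242.00 − $57,082.37 = $70,159.63

Total interest = (PMT × n) - PV = $70,159.63


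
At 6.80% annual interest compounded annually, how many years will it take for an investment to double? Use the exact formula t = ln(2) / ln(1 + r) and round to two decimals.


Doubling condition: (1 + r)^t = 2
Take ln of both sides: t × ln(1 + r) = ln(2)
t = ln(2) / ln(1 + r)
t = 0.693147 / 0.065788
t = 10.54

t = ln(2) / ln(1 + r) = 10.54 years


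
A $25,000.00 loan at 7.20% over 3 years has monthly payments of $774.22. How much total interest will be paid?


Total paid over the life of the loan = PMT × n.
Total paid = $774.22 × 36 = $27,871.92
Total interest = total paid − principal = $27,871.92 − $25,000.00 = $2,871.92

Total interest = (PMT × n) - PV = $2,871.92


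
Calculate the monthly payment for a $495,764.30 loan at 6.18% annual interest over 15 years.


Loan payment formula: PMT = PV × r / (1 − (1 + r)^(−n))
Monthly rate r = 0.0618/12 = 0.00515, n = 180 months
Denominator: 1 − (1 + 0.0618/12)^(−180) = 0.603318
PMT = $495,764.30 × (0.0618/12) / 0.603318
PMT = $4,231.91 per month

PMT = PV × r / (1-(1+r)^(-n)) = $4,231.91/month


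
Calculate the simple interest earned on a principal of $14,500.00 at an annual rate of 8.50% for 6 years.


Simple interest formula: I = P × r × t
I = $14,500.00 × 0.085 × 6
I = $7,395.00

I = P × r × t = $7,395.00


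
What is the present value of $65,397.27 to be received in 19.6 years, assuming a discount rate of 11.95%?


Present value formula: PV = FV / (1 + r)^t
PV = $65,397.27 / (1 + 0.1195)^19.6
PV = $65,397.27 / 9.138445
PV = $7,156.28

PV = FV / (1 + r)^t = $7,156.28


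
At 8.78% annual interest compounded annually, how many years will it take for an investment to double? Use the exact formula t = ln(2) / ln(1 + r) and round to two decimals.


Doubling condition: (1 + r)^t = 2
Take ln of both sides: t × ln(1 + r) = ln(2)
t = ln(2) / ln(1 + r)
t = 0.693147 / 0.084157
t = 8.24

t = ln(2) / ln(1 + r) = 8.24 years


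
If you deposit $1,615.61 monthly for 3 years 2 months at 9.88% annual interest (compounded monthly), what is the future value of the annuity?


Future value of an ordinary annuity: FV = PMT × ((1 + r)^n − 1) / r
Monthly rate r = 0.0988/12 ≈ 0.00823333, n = 38
FV = $1,615.61 × ((1 + 0.0988/12)^38 − 1) / (0.0988/12)
FV = $1,615.61 × 44.4035036
FV = $71,738.74

FV = PMT × ((1+r)^n - 1)/r = $71,738.74


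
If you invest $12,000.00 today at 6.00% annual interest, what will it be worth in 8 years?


Future value formula: FV = PV × (1 + r)^t
FV = $12,000.00 × (1 + 0.06)^8
FV = $12,000.00 × 1.593848
FV = $19,126.18

FV = PV × (1 + r)^t = $19,126.18


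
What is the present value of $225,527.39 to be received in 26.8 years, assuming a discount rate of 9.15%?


Present value formula: PV = FV / (1 + r)^t
PV = $225,527.39 / (1 + 0.0915)^26.8
PV = $225,527.39 / 10.448074
PV = $21,585.55

PV = FV / (1 + r)^t = $21,585.55


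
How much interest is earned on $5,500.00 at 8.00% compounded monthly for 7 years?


Compound interest earned = final amount − principal.
A = P(1 + r/n)^(nt) = $5,500.00 × (1 + 0.08/12)^(12 × 7) = $9,610.82
Interest = A − P = $9,610.82 − $5,500.00 = $4,110.82

Interest = A - P = $4,110.82


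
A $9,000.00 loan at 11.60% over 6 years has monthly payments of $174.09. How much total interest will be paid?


Total paid over the life of the loan = PMT × n.
Total paid = $174.09 × 72 = $12,534.48
Total interest = total paid − principal = $12,534.48 − $9,000.00 = $3,534.48

Total interest = (PMT × n) - PV = $3,534.48


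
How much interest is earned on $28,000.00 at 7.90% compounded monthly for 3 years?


Compound interest earned = final amount − principal.
A = P(1 + r/n)^(nt) = $28,000.00 × (1 + 0.079/12)^(12 × 3) = $35,460.80
Interest = A − P = $35,460.80 − $28,000.00 = $7,460.80

Interest = A - P = $7,460.80


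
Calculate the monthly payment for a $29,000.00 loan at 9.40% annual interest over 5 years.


Loan payment formula: PMT = PV × r / (1 − (1 + r)^(−n))
Monthly rate r = 0.094/12 ≈ 0.00783333, n = 60 months
Denominator: 1 − (1 + 0.094/12)^(−60) = 0.373852
PMT = $29,000.00 × (0.094/12) / 0.373852
PMT = $607.64 per month

PMT = PV × r / (1-(1+r)^(-n)) = $607.64/month


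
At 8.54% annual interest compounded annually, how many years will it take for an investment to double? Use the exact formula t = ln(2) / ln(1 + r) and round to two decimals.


Doubling condition: (1 + r)^t = 2
Take ln of both sides: t × ln(1 + r) = ln(2)
t = ln(2) / ln(1 + r)
t = 0.693147 / 0.081949
t = 8.46

t = ln(2) / ln(1 + r) = 8.46 years


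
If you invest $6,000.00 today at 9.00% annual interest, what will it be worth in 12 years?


Future value formula: FV = PV × (1 + r)^t
FV = $6,000.00 × (1 + 0.09)^12
FV = $6,000.00 × 2.812665
FV = $16,875.99

FV = PV × (1 + r)^t = $16,875.99


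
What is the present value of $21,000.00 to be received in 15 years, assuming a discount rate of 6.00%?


Present value formula: PV = FV / (1 + r)^t
PV = $21,000.00 / (1 + 0.06)^15
PV = $21,000.00 / 2.396558
PV = $8,762.57

PV = FV / (1 + r)^t = $8,762.57


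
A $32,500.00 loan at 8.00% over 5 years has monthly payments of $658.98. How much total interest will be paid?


Total paid over the life of the loan = PMT × n.
Total paid = $658.98 × 60 = $39,538.80
Total interest = total paid − principal = $39,538.80 − $32,500.00 = $7,038.80

Total interest = (PMT × n) - PV = $7,038.80


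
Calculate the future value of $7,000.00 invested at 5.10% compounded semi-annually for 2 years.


Compound interest formula: A = P(1 + r/n)^(nt)
A = $7,000.00 × (1 + 0.051/2)^(2 × 2)
Growth factor: (1 + 0.051/2)^4 = 1.105968
A = $7,000.00 × 1.105968
A = $7,741.78

A = P(1 + r/n)^(nt) = $7,741.78


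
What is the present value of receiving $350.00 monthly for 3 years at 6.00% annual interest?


Present value of an ordinary annuity: PV = PMT × (1 − (1 + r)^(−n)) / r
Monthly rate r = 0.06/12 = 0.005, n = 36
PV = $350.00 × (1 − (1 + 0.06/12)^(−36)) / (0.06/12)
PV = $350.00 × 32.871016
PV = $11,504.86

PV = PMT × (1-(1+r)^(-n))/r = $11,504.86


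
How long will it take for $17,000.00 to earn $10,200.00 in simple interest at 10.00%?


Rearrange the simple interest formula for t:
I = P × r × t  ⇒  t = I / (P × r)
t = $10,200.00 / ($17,000.00 × 0.1)
t = 6

t = I/(P×r) = 6 years


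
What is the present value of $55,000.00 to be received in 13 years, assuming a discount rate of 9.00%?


Present value formula: PV = FV / (1 + r)^t
PV = $55,000.00 / (1 + 0.09)^13
PV = $55,000.00 / 3.0658046
PV = $17,939.83

PV = FV / (1 + r)^t = $17,939.83


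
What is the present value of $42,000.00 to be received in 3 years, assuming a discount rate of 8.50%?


Present value formula: PV = FV / (1 + r)^t
PV = $42,000.00 / (1 + 0.085)^3
PV = $42,000.00 / 1.277289
PV = $32,882.14

PV = FV / (1 + r)^t = $32,882.14


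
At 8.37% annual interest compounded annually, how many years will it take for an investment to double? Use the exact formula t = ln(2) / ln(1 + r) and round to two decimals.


Doubling condition: (1 + r)^t = 2
Take ln of both sides: t × ln(1 + r) = ln(2)
t = ln(2) / ln(1 + r)
t = 0.693147 / 0.080381
t = 8.62

t = ln(2) / ln(1 + r) = 8.62 years


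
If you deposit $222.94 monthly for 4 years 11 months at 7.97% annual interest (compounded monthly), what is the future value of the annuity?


Future value of an ordinary annuity: FV = PMT × ((1 + r)^n − 1) / r
Monthly rate r = 0.0797/12 ≈ 0.00664167, n = 59
FV = $222.94 × ((1 + 0.0797/12)^59 − 1) / (0.0797/12)
FV = $222.94 × 71.941615
FV = $16,038.66

FV = PMT × ((1+r)^n - 1)/r = $16,038.66


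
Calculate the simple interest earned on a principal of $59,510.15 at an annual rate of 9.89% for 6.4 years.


Simple interest formula: I = P × r × t
I = $59,510.15 × 0.0989 × 6.4
I = $37,667.54

I = P × r × t = $37,667.54


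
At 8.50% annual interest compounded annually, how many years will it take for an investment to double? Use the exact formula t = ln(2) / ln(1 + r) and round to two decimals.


Doubling condition: (1 + r)^t = 2
Take ln of both sides: t × ln(1 + r) = ln(2)
t = ln(2) / ln(1 + r)
t = 0.693147 / 0.081580
t = 8.50

t = ln(2) / ln(1 + r) = 8.50 years


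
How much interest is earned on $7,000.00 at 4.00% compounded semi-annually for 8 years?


Compound interest earned = final amount − principal.
A = P(1 + r/n)^(nt) = $7,000.00 × (1 + 0.04/2)^(2 × 8) = $9,609.50
Interest = A − P = $9,609.50 − $7,000.00 = $2,609.50

Interest = A - P = $2,609.50


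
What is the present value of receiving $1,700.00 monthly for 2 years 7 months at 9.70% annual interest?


Present value of an ordinary annuity: PV = PMT × (1 − (1 + r)^(−n)) / r
Monthly rate r = 0.097/12 ≈ 0.00808333, n = 31
PV = $1,700.00 × (1 − (1 + 0.097/12)^(−31)) / (0.097/12)
PV = $1,700.00 × 27.323990
PV = $46,450.78

PV = PMT × (1-(1+r)^(-n))/r = $46,450.78


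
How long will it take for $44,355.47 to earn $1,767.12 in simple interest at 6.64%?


Rearrange the simple interest formula for t:
I = P × r × t  ⇒  t = I / (P × r)
t = $1,767.12 / ($44,355.47 × 0.0664)
t = 0.6

t = I/(P×r) = 0.6 years


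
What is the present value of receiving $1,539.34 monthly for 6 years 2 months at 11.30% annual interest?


Present value of an ordinary annuity: PV = PMT × (1 − (1 + r)^(−n)) / r
Monthly rate r = 0.113/12 ≈ 0.00941667, n = 74
PV = $1,539.34 × (1 − (1 + 0.113/12)^(−74)) / (0.113/12)
PV = $1,539.34 × 53.119943
PV = $81,769.65

PV = PMT × (1-(1+r)^(-n))/r = $81,769.65


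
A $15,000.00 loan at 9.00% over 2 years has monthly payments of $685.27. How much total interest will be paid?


Total paid over the life of the loan = PMT × n.
Total paid = $685.27 × 24 = $16,446.48
Total interest = total paid − principal = $16,446.48 − $15,000.00 = $1,446.48

Total interest = (PMT × n) - PV = $1,446.48


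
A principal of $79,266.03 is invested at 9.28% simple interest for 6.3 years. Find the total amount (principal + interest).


Total amount formula: A = P(1 + rt) = P + P·r·t
Interest: I = P × r × t = $79,266.03 × 0.0928 × 6.3 = $46,342.09
A = P + I = $79,266.03 + $46,342.09 = $125,608.12

A = P + I = P(1 + rt) = $125,608.12


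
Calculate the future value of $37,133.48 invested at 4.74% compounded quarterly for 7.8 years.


Compound interest formula: A = P(1 + r/n)^(nt)
A = $37,133.48 × (1 + 0.0474/4)^(4 × 7.8)
Growth factor: (1 + 0.0474/4)^31.2 = 1.444187
A = $37,133.48 × 1.444187
A = $53,627.69

A = P(1 + r/n)^(nt) = $53,627.69


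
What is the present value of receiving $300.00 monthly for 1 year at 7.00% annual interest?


Present value of an ordinary annuity: PV = PMT × (1 − (1 + r)^(−n)) / r
Monthly rate r = 0.07/12 ≈ 0.00583333, n = 12
PV = $300.00 × (1 − (1 + 0.07/12)^(−12)) / (0.07/12)
PV = $300.00 × 11.557120
PV = $3,467.14

PV = PMT × (1-(1+r)^(-n))/r = $3,467.14


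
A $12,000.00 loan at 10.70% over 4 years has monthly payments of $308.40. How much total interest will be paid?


Total paid over the life of the loan = PMT × n.
Total paid = $308.40 × 48 = $14,803.20
Total interest = total paid − principal = $14,803.20 − $12,000.00 = $2,803.20

Total interest = (PMT × n) - PV = $2,803.20


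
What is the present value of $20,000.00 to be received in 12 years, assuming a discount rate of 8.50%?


Present value formula: PV = FV / (1 + r)^t
PV = $20,000.00 / (1 + 0.085)^12
PV = $20,000.00 / 2.661686
PV = $7,514.03

PV = FV / (1 + r)^t = $7,514.03


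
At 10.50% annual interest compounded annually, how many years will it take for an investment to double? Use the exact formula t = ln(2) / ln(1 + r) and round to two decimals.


Doubling condition: (1 + r)^t = 2
Take ln of both sides: t × ln(1 + r) = ln(2)
t = ln(2) / ln(1 + r)
t = 0.693147 / 0.099845
t = 6.94

t = ln(2) / ln(1 + r) = 6.94 years


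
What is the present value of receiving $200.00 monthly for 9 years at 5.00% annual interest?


Present value of an ordinary annuity: PV = PMT × (1 − (1 + r)^(−n)) / r
Monthly rate r = 0.05/12 ≈ 0.00416667, n = 108
PV = $200.00 × (1 − (1 + 0.05/12)^(−108)) / (0.05/12)
PV = $200.00 × 86.826108
PV = $17,365.22

PV = PMT × (1-(1+r)^(-n))/r = $17,365.22


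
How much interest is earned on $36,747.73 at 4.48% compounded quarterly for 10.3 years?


Compound interest earned = final amount − principal.
A = P(1 + r/n)^(nt) = $36,747.73 × (1 + 0.0448/4)^(4 × 10.3) = $58,145.68
Interest = A − P = $58,145.68 − $36,747.73 = $21,397.95

Interest = A - P = $21,397.95


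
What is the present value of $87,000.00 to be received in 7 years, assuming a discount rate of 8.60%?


Present value formula: PV = FV / (1 + r)^t
PV = $87,000.00 / (1 + 0.086)^7
PV = $87,000.00 / 1.781594
PV = $48,832.67

PV = FV / (1 + r)^t = $48,832.67


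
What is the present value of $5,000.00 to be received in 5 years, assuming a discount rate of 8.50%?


Present value formula: PV = FV / (1 + r)^t
PV = $5,000.00 / (1 + 0.085)^5
PV = $5,000.00 / 1.503657
PV = $3,325.23

PV = FV / (1 + r)^t = $3,325.23


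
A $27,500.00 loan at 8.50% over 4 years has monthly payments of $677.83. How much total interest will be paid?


Total paid over the life of the loan = PMT × n.
Total paid = $677.83 × 48 = $32,535.84
Total interest = total paid − principal = $32,535.84 − $27,500.00 = $5,035.84

Total interest = (PMT × n) - PV = $5,035.84


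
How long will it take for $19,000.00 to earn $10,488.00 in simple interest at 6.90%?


Rearrange the simple interest formula for t:
I = P × r × t  ⇒  t = I / (P × r)
t = $10,488.00 / ($19,000.00 × 0.069)
t = 8

t = I/(P×r) = 8 years


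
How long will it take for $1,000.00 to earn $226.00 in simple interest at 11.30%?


Rearrange the simple interest formula for t:
I = P × r × t  ⇒  t = I / (P × r)
t = $226.00 / ($1,000.00 × 0.113)
t = 2

t = I/(P×r) = 2 years


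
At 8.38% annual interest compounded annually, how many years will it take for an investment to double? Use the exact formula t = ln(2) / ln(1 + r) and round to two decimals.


Doubling condition: (1 + r)^t = 2
Take ln of both sides: t × ln(1 + r) = ln(2)
t = ln(2) / ln(1 + r)
t = 0.693147 / 0.080473
t = 8.61

t = ln(2) / ln(1 + r) = 8.61 years


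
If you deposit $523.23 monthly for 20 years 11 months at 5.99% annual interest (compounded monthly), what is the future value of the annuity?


Future value of an ordinary annuity: FV = PMT × ((1 + r)^n − 1) / r
Monthly rate r = 0.0599/12 ≈ 0.00499167, n = 251
FV = $523.23 × ((1 + 0.0599/12)^251 − 1) / (0.0599/12)
FV = $523.23 × 498.754422
FV = $260,963.28

FV = PMT × ((1+r)^n - 1)/r = $260,963.28


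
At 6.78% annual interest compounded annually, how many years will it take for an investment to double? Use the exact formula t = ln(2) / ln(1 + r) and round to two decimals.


Doubling condition: (1 + r)^t = 2
Take ln of both sides: t × ln(1 + r) = ln(2)
t = ln(2) / ln(1 + r)
t = 0.693147 / 0.065600
t = 10.57

t = ln(2) / ln(1 + r) = 10.57 years


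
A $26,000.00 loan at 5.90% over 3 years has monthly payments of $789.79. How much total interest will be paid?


Total paid over the life of the loan = PMT × n.
Total paid = $789.79 × 36 = $28,432.44
Total interest = total paid − principal = $28,432.44 − $26,000.00 = $2,432.44

Total interest = (PMT × n) - PV = $2,432.44


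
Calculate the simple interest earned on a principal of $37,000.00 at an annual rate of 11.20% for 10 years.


Simple interest formula: I = P × r × t
I = $37,000.00 × 0.112 × 10
I = $41,440.00

I = P × r × t = $41,440.00


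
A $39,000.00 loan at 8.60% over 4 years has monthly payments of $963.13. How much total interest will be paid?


Total paid over the life of the loan = PMT × n.
Total paid = $963.13 × 48 = $46,230.24
Total interest = total paid − principal = $46,230.24 − $39,000.00 = $7,230.24

Total interest = (PMT × n) - PV = $7,230.24


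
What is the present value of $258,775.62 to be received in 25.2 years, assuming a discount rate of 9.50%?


Present value formula: PV = FV / (1 + r)^t
PV = $258,775.62 / (1 + 0.095)^25.2
PV = $258,775.62 / 9.845455
PV = $26,283.76

PV = FV / (1 + r)^t = $26,283.76


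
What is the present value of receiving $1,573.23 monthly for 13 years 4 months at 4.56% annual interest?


Present value of an ordinary annuity: PV = PMT × (1 − (1 + r)^(−n)) / r
Monthly rate r = 0.0456/12 = 0.0038, n = 160
PV = $1,573.23 × (1 − (1 + 0.0456/12)^(−160)) / (0.0456/12)
PV = $1,573.23 × 119.719377
PV = $188,346.12

PV = PMT × (1-(1+r)^(-n))/r = $188,346.12


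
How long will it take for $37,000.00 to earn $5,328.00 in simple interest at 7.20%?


Rearrange the simple interest formula for t:
I = P × r × t  ⇒  t = I / (P × r)
t = $5,328.00 / ($37,000.00 × 0.072)
t = 2

t = I/(P×r) = 2 years


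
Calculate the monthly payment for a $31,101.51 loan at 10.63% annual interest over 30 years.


Loan payment formula: PMT = PV × r / (1 − (1 + r)^(−n))
Monthly rate r = 0.1063/12 ≈ 0.00885833, n = 360 months
Denominator: 1 − (1 + 0.1063/12)^(−360) = 0.958204
PMT = $31,101.51 × (0.1063/12) / 0.958204
PMT = $287.52 per month

PMT = PV × r / (1-(1+r)^(-n)) = $287.52/month


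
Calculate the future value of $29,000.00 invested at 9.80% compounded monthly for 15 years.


Compound interest formula: A = P(1 + r/n)^(nt)
A = $29,000.00 × (1 + 0.098/12)^(12 × 15)
Growth factor: (1 + 0.098/12)^180 = 4.3233475
A = $29,000.00 × 4.3233475
A = $125,377.08

A = P(1 + r/n)^(nt) = $125,377.08


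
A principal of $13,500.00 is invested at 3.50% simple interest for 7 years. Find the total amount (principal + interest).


Total amount formula: A = P(1 + rt) = P + P·r·t
Interest: I = P × r × t = $13,500.00 × 0.035 × 7 = $3,307.50
A = P + I = $13,500.00 + $3,307.50 = $16,807.50

A = P + I = P(1 + rt) = $16,807.50


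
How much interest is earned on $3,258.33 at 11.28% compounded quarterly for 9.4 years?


Compound interest earned = final amount − principal.
A = P(1 + r/n)^(nt) = $3,258.33 × (1 + 0.1128/4)^(4 × 9.4) = $9,270.71
Interest = A − P = $9,270.71 − $3,258.33 = $6,012.38

Interest = A - P = $6,012.38


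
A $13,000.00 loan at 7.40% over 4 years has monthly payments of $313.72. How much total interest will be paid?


Total paid over the life of the loan = PMT × n.
Total paid = $313.72 × 48 = $15,058.56
Total interest = total paid − principal = $15,058.56 − $13,000.00 = $2,058.56

Total interest = (PMT × n) - PV = $2,058.56


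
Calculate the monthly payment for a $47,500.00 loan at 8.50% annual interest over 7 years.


Loan payment formula: PMT = PV × r / (1 − (1 + r)^(−n))
Monthly rate r = 0.085/12 ≈ 0.00708333, n = 84 months
Denominator: 1 − (1 + 0.085/12)^(−84) = 0.447279
PMT = $47,500.00 × (0.085/12) / 0.447279
PMT = $752.23 per month

PMT = PV × r / (1-(1+r)^(-n)) = $752.23/month


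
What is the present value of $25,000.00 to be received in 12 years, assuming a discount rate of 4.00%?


Present value formula: PV = FV / (1 + r)^t
PV = $25,000.00 / (1 + 0.04)^12
PV = $25,000.00 / 1.601032
PV = $15,614.93

PV = FV / (1 + r)^t = $15,614.93


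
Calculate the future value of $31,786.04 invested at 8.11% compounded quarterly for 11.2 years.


Compound interest formula: A = P(1 + r/n)^(nt)
A = $31,786.04 × (1 + 0.0811/4)^(4 × 11.2)
Growth factor: (1 + 0.0811/4)^44.8 = 2.457721
A = $31,786.04 × 2.457721
A = $78,121.22

A = P(1 + r/n)^(nt) = $78,121.22


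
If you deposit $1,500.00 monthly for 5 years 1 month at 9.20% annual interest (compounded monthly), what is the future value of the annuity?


Future value of an ordinary annuity: FV = PMT × ((1 + r)^n − 1) / r
Monthly rate r = 0.092/12 ≈ 0.00766667, n = 61
FV = $1,500.00 × ((1 + 0.092/12)^61 − 1) / (0.092/12)
FV = $1,500.00 × 77.402693
FV = $116,104.04

FV = PMT × ((1+r)^n - 1)/r = $116,104.04


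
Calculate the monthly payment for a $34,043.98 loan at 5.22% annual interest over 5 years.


Loan payment formula: PMT = PV × r / (1 − (1 + r)^(−n))
Monthly rate r = 0.0522/12 = 0.00435, n = 60 months
Denominator: 1 − (1 + 0.0522/12)^(−60) = 0.229283
PMT = $34,043.98 × (0.0522/12) / 0.229283
PMT = $645.89 per month

PMT = PV × r / (1-(1+r)^(-n)) = $645.89/month


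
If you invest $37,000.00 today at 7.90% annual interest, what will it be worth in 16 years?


Future value formula: FV = PV × (1 + r)^t
FV = $37,000.00 × (1 + 0.079)^16
FV = $37,000.00 × 3.375539
FV = $124,894.94

FV = PV × (1 + r)^t = $124,894.94


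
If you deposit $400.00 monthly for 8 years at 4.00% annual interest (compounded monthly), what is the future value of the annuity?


Future value of an ordinary annuity: FV = PMT × ((1 + r)^n − 1) / r
Monthly rate r = 0.04/12 ≈ 0.00333333, n = 96
FV = $400.00 × ((1 + 0.04/12)^96 − 1) / (0.04/12)
FV = $400.00 × 112.918536
FV = $45,167.41

FV = PMT × ((1+r)^n - 1)/r = $45,167.41


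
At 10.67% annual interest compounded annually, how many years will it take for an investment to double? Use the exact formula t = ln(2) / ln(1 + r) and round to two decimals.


Doubling condition: (1 + r)^t = 2
Take ln of both sides: t × ln(1 + r) = ln(2)
t = ln(2) / ln(1 + r)
t = 0.693147 / 0.101383
t = 6.84

t = ln(2) / ln(1 + r) = 6.84 years


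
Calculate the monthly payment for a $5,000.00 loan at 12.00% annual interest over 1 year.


Loan payment formula: PMT = PV × r / (1 − (1 + r)^(−n))
Monthly rate r = 0.12/12 = 0.01, n = 12 months
Denominator: 1 − (1 + 0.12/12)^(−12) = 0.112551
PMT = $5,000.00 × (0.12/12) / 0.112551
PMT = $444.24 per month

PMT = PV × r / (1-(1+r)^(-n)) = $444.24/month


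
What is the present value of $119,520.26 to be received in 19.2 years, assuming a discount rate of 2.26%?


Present value formula: PV = FV / (1 + r)^t
PV = $119,520.26 / (1 + 0.0226)^19.2
PV = $119,520.26 / 1.5358583
PV = $77,819.85

PV = FV / (1 + r)^t = $77,819.85


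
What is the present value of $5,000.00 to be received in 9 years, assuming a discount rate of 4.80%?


Present value formula: PV = FV / (1 + r)^t
PV = $5,000.00 / (1 + 0.048)^9
PV = $5,000.00 / 1.524936
PV = $3,278.83

PV = FV / (1 + r)^t = $3,278.83


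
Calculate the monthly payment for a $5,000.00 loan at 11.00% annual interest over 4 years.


Loan payment formula: PMT = PV × r / (1 − (1 + r)^(−n))
Monthly rate r = 0.11/12 ≈ 0.00916667, n = 48 months
Denominator: 1 − (1 + 0.11/12)^(−48) = 0.354671
PMT = $5,000.00 × (0.11/12) / 0.354671
PMT = $129.23 per month

PMT = PV × r / (1-(1+r)^(-n)) = $129.23/month


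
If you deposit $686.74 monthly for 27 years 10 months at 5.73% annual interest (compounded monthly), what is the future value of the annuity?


Future value of an ordinary annuity: FV = PMT × ((1 + r)^n − 1) / r
Monthly rate r = 0.0573/12 = 0.004775, n = 334
FV = $686.74 × ((1 + 0.0573/12)^334 − 1) / (0.0573/12)
FV = $686.74 × 818.622416
FV = $562,180.76

FV = PMT × ((1+r)^n - 1)/r = $562,180.76


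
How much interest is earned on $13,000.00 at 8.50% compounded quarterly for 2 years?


Compound interest earned = final amount − principal.
A = P(1 + r/n)^(nt) = $13,000.00 × (1 + 0.085/4)^(4 × 2) = $15,381.54
Interest = A − P = $15,381.54 − $13,000.00 = $2,381.54

Interest = A - P = $2,381.54


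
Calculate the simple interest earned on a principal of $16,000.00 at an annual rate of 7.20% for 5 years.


Simple interest formula: I = P × r × t
I = $16,000.00 × 0.072 × 5
I = $5,760.00

I = P × r × t = $5,760.00


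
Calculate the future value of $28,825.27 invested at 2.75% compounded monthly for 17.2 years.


Compound interest formula: A = P(1 + r/n)^(nt)
A = $28,825.27 × (1 + 0.0275/12)^(12 × 17.2)
Growth factor: (1 + 0.0275/12)^206.4 = 1.6039332
A = $28,825.27 × 1.6039332
A = $46,233.81

A = P(1 + r/n)^(nt) = $46,233.81


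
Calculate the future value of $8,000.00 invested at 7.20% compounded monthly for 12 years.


Compound interest formula: A = P(1 + r/n)^(nt)
A = $8,000.00 × (1 + 0.072/12)^(12 × 12)
Growth factor: (1 + 0.072/12)^144 = 2.366515
A = $8,000.00 × 2.366515
A = $18,932.12

A = P(1 + r/n)^(nt) = $18,932.12


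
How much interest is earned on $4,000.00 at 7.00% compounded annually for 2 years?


Compound interest earned = final amount − principal.
A = P(1 + r/n)^(nt) = $4,000.00 × (1 + 0.07/1)^(1 × 2) = $4,579.60
Interest = A − P = $4,579.60 − $4,000.00 = $579.60

Interest = A - P = $579.60


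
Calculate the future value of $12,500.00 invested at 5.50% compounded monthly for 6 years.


Compound interest formula: A = P(1 + r/n)^(nt)
A = $12,500.00 × (1 + 0.055/12)^(12 × 6)
Growth factor: (1 + 0.055/12)^72 = 1.389920
A = $12,500.00 × 1.389920
A = $17,374.00

A = P(1 + r/n)^(nt) = $17,374.00


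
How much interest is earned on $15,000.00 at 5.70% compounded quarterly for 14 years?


Compound interest earned = final amount − principal.
A = P(1 + r/n)^(nt) = $15,000.00 × (1 + 0.057/4)^(4 × 14) = $33,129.29
Interest = A − P = $33,129.29 − $15,000.00 = $18,129.29

Interest = A - P = $18,129.29


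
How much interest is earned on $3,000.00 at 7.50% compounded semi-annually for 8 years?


Compound interest earned = final amount − principal.
A = P(1 + r/n)^(nt) = $3,000.00 × (1 + 0.075/2)^(2 × 8) = $5,406.68
Interest = A − P = $5,406.68 − $3,000.00 = $2,406.68

Interest = A - P = $2,406.68


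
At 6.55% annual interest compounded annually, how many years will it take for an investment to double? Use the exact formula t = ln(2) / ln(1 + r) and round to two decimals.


Doubling condition: (1 + r)^t = 2
Take ln of both sides: t × ln(1 + r) = ln(2)
t = ln(2) / ln(1 + r)
t = 0.693147 / 0.063444
t = 10.93

t = ln(2) / ln(1 + r) = 10.93 years


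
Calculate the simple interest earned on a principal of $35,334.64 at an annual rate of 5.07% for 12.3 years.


Simple interest formula: I = P × r × t
I = $35,334.64 × 0.0507 × 12.3
I = $22,035.03

I = P × r × t = $22,035.03


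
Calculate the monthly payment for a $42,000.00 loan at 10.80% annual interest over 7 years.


Loan payment formula: PMT = PV × r / (1 − (1 + r)^(−n))
Monthly rate r = 0.108/12 = 0.009, n = 84 months
Denominator: 1 − (1 + 0.108/12)^(−84) = 0.528869
PMT = $42,000.00 × (0.108/12) / 0.528869
PMT = $714.73 per month

PMT = PV × r / (1-(1+r)^(-n)) = $714.73/month


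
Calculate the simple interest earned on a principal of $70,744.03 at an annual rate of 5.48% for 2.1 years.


Simple interest formula: I = P × r × t
I = $70,744.03 × 0.0548 × 2.1
I = $8,141.22

I = P × r × t = $8,141.22
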